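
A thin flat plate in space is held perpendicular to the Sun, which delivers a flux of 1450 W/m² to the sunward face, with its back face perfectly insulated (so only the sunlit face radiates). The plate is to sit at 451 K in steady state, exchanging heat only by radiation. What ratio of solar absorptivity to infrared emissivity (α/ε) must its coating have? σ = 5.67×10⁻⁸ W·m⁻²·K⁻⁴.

α/ε ≈ 1.62

Balance: αS·A = εσ·1A·T⁴ ⇒ α/ε = σT⁴/S.
α/ε = 5.67×10⁻⁸·(451)⁴/1450 = 5.67×10⁻⁸·4.137×10¹⁰/1450.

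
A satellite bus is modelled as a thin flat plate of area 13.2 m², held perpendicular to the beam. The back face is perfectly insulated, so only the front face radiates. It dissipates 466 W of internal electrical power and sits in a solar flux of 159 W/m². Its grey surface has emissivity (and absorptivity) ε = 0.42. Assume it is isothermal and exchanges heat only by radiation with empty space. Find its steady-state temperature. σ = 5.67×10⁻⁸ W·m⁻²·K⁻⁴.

T ≈ 256 K

At steady state, absorbed solar power + internal power = radiated power.
Absorbed: α·S·A_cross = 0.42·159·13.20 = 881.5 W (cross-section A).
Total input = 881.5 + 466 = 1347 W.
Radiated: εσ·A_surf·T⁴ with A_surf = A = 13.20 m².
T⁴ = 1347/(0.42·5.67×10⁻⁸·13.20) = 4.287×10⁹ K⁴.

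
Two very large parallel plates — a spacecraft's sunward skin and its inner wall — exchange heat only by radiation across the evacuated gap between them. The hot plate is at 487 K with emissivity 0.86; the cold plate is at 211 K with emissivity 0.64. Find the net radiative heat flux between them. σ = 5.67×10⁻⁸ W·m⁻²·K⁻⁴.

For two infinite grey parallel plates, q = σ(T₁⁴ − T₂⁴)/(1/ε₁ + 1/ε₂ − 1).
T₁⁴ − T₂⁴ = 5.625×10¹⁰ − 1.982×10⁹ = 5.427×10¹⁰ K⁴.
1/ε₁ + 1/ε₂ − 1 = 1.163 + 1.562 − 1 = 1.725.
q = 5.67×10⁻⁸ × 5.427×10¹⁰ / 1.725.

q ≈ 1780 W/m²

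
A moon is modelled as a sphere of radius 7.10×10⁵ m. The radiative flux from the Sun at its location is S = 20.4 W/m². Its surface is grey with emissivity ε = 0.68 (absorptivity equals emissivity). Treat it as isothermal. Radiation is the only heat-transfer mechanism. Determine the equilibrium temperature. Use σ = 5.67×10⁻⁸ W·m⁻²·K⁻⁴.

T ≈ 97.4 K

At equilibrium, absorbed power = emitted power.
Absorbing cross-section = πr² = 1.584×10¹² m²; emitting surface = 4πr² = 6.335×10¹² m² (ratio 4).
εS·A_cross = εσ·A_surf·T⁴  ⇒  T⁴ = S/(4σ)   (ε cancels).
T⁴ = 20.4/(4·5.67×10⁻⁸) = 8.995×10⁷ K⁴.
T = (8.995×10⁷)^(1/4).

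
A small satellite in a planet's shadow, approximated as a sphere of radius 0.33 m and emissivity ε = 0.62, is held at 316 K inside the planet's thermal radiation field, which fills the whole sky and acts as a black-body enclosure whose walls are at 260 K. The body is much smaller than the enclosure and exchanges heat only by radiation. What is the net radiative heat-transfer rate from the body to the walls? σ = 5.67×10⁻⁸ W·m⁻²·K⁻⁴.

P_net ≈ 260 W

For a small grey body in a large enclosure: P_net = εσA(T_body⁴ − T_wall⁴).
A = 4πr² = 1.368 m²; T_body⁴ − T_wall⁴ = 9.971×10⁹ − 4.570×10⁹ = 5.401×10⁹ K⁴.
|P_net| = 0.62·5.67×10⁻⁸·1.368·5.401×10⁹.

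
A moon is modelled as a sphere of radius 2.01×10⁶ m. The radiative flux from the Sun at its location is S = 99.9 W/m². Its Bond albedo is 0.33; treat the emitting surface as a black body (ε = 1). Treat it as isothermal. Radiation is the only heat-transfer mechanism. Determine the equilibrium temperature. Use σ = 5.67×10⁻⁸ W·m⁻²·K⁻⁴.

At equilibrium, absorbed power = emitted power.
Absorbing cross-section = πr² = 1.269×10¹³ m²; emitting surface = 4πr² = 5.077×10¹³ m² (ratio 4).
(1−a)S·A_cross = εσ·A_surf·T⁴  ⇒  T⁴ = (1−a)S/(4σ).
T⁴ = 0.670·99.9/(4·5.67×10⁻⁸) = 2.951×10⁸ K⁴.
T = (2.951×10⁸)^(1/4).

T ≈ 131 K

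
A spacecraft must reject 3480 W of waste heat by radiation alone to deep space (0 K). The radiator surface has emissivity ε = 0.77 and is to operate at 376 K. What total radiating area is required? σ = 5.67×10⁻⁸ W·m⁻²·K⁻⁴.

A ≈ 3.99 m²

P = εσA T⁴ ⇒ A = P/(εσT⁴).
T⁴ = 1.999×10¹⁰ K⁴.
A = 3480/(0.77 × 5.67×10⁻⁸ × 1.999×10¹⁰).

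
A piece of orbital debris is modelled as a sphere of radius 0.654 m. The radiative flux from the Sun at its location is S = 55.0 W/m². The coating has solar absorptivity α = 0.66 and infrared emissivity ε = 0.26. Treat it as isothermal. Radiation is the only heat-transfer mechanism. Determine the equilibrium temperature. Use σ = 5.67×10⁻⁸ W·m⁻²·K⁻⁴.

At equilibrium, absorbed power = emitted power.
Absorbing cross-section = πr² = 1.344 m²; emitting surface = 4πr² = 5.375 m² (ratio 4).
αS·A_cross = εσ·A_surf·T⁴  ⇒  T⁴ = αS/(ε·4σ).
T⁴ = 0.660·55.0/(0.26·4·5.67×10⁻⁸) = 6.156×10⁸ K⁴.
T = (6.156×10⁸)^(1/4).

T ≈ 158 K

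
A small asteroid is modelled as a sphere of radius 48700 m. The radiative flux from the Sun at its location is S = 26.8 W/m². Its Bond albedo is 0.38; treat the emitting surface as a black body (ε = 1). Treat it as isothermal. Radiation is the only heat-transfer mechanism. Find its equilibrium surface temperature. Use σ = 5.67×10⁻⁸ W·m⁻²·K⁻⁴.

At equilibrium, absorbed power = emitted power.
Absorbing cross-section = πr² = 7.451×10⁹ m²; emitting surface = 4πr² = 2.980×10¹⁰ m² (ratio 4).
(1−a)S·A_cross = εσ·A_surf·T⁴  ⇒  T⁴ = (1−a)S/(4σ).
T⁴ = 0.620·26.8/(4·5.67×10⁻⁸) = 7.326×10⁷ K⁴.
T = (7.326×10⁷)^(1/4).

T ≈ 92.5 K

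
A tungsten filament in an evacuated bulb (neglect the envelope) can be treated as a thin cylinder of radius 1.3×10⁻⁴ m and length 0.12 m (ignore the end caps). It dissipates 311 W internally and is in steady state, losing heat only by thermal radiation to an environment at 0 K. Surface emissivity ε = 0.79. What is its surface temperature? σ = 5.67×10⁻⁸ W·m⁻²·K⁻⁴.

T ≈ 2900 K

Steady state: internal power = radiated power, P = εσA T⁴.
Radiating area A = 2πrL = 9.802×10⁻⁵ m².
T⁴ = P/(εσA) = 311/(0.79·5.67×10⁻⁸·9.802×10⁻⁵) = 7.083×10¹³ K⁴.
T = (7.083×10¹³)^(1/4).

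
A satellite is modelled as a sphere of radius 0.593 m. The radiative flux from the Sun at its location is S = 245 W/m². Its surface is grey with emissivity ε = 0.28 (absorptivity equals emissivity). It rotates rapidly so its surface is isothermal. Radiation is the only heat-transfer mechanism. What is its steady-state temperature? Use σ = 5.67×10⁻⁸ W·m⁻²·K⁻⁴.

At equilibrium, absorbed power = emitted power.
Absorbing cross-section = πr² = 1.105 m²; emitting surface = 4πr² = 4.419 m² (ratio 4).
εS·A_cross = εσ·A_surf·T⁴  ⇒  T⁴ = S/(4σ)   (ε cancels).
T⁴ = 245/(4·5.67×10⁻⁸) = 1.080×10⁹ K⁴.
T = (1.080×10⁹)^(1/4).

T ≈ 181 K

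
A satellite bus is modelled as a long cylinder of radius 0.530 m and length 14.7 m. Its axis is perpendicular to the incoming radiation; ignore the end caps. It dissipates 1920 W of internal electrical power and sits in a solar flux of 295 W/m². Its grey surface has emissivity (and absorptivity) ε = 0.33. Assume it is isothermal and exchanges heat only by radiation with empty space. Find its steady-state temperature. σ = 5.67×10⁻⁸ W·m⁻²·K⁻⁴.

T ≈ 247 K

At steady state, absorbed solar power + internal power = radiated power.
Absorbed: α·S·A_cross = 0.33·295·15.58 = 1517 W (cross-section 2rL).
Total input = 1517 + 1920 = 3437 W.
Radiated: εσ·A_surf·T⁴ with A_surf = 2πrL = 48.95 m².
T⁴ = 3437/(0.33·5.67×10⁻⁸·48.95) = 3.752×10⁹ K⁴.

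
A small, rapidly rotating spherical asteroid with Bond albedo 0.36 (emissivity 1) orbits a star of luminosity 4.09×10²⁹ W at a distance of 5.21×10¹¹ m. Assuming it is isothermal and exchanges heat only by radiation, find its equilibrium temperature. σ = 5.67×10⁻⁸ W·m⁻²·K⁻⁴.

T ≈ 763 K

First find the stellar flux at distance d: S = L/(4πd²) = 4.09×10²⁹/(4π·(5.21×10¹¹)²) = 1.199×10⁵ W/m².
For an isothermal sphere, absorbed (1−a)S·πr² = emitted σ·4πr²·T⁴, so T⁴ = (1−a)S/(4σ).
T⁴ = 0.640·1.199×10⁵/(4·5.67×10⁻⁸) = 3.384×10¹¹ K⁴.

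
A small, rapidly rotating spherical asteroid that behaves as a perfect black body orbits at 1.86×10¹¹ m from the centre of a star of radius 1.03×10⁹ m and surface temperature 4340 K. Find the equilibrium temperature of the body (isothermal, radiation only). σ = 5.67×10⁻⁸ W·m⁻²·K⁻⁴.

The star's surface emits σT_*⁴; at distance d the flux is S = σT_*⁴(R_*/d)².
S = 5.67×10⁻⁸·(4340)⁴·(1.03×10⁹/1.86×10¹¹)² = 616.9 W/m².
For an isothermal sphere T⁴ = (1−a)S/(4σ) = 2.720×10⁹ K⁴.

T ≈ 228 K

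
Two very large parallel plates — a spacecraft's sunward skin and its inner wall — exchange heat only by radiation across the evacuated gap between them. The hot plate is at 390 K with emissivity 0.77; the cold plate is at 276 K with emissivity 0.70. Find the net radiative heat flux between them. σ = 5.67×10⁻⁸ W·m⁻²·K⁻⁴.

For two infinite grey parallel plates, q = σ(T₁⁴ − T₂⁴)/(1/ε₁ + 1/ε₂ − 1).
T₁⁴ − T₂⁴ = 2.313×10¹⁰ − 5.803×10⁹ = 1.733×10¹⁰ K⁴.
1/ε₁ + 1/ε₂ − 1 = 1.299 + 1.429 − 1 = 1.727.
q = 5.67×10⁻⁸ × 1.733×10¹⁰ / 1.727.

q ≈ 569 W/m²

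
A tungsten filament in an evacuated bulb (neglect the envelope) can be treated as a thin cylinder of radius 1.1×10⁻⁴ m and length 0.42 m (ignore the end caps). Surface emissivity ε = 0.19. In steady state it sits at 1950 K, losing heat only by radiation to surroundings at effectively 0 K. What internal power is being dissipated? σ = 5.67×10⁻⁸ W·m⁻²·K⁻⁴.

P ≈ 45.2 W

Steady state: P = εσA T⁴.
A = 2πrL = 2.903×10⁻⁴ m²; T⁴ = (1950)⁴ = 1.446×10¹³ K⁴.
P = 0.19 × 5.67×10⁻⁸ × 2.903×10⁻⁴ × 1.446×10¹³.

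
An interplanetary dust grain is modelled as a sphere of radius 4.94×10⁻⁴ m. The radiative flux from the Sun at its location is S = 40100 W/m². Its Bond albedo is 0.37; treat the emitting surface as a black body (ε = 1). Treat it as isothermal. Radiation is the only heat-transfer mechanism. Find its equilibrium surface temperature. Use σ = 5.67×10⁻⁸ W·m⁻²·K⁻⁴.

T ≈ 578 K

At equilibrium, absorbed power = emitted power.
Absorbing cross-section = πr² = 7.667×10⁻⁷ m²; emitting surface = 4πr² = 3.067×10⁻⁶ m² (ratio 4).
(1−a)S·A_cross = εσ·A_surf·T⁴  ⇒  T⁴ = (1−a)S/(4σ).
T⁴ = 0.630·40100/(4·5.67×10⁻⁸) = 1.114×10¹¹ K⁴.
T = (1.114×10¹¹)^(1/4).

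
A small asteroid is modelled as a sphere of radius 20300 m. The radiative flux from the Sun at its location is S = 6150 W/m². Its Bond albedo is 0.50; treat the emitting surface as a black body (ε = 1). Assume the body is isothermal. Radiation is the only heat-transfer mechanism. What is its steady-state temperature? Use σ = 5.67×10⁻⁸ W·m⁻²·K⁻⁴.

At equilibrium, absorbed power = emitted power.
Absorbing cross-section = πr² = 1.295×10⁹ m²; emitting surface = 4πr² = 5.178×10⁹ m² (ratio 4).
(1−a)S·A_cross = εσ·A_surf·T⁴  ⇒  T⁴ = (1−a)S/(4σ).
T⁴ = 0.500·6150/(4·5.67×10⁻⁸) = 1.356×10¹⁰ K⁴.
T = (1.356×10¹⁰)^(1/4).

T ≈ 341 K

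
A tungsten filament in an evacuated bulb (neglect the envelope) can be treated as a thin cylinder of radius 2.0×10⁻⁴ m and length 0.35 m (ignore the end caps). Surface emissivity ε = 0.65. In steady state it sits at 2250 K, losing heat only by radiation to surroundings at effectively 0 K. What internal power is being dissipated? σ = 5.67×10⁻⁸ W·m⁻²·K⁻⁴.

Steady state: P = εσA T⁴.
A = 2πrL = 4.398×10⁻⁴ m²; T⁴ = (2250)⁴ = 2.563×10¹³ K⁴.
P = 0.65 × 5.67×10⁻⁸ × 4.398×10⁻⁴ × 2.563×10¹³.

P ≈ 415 W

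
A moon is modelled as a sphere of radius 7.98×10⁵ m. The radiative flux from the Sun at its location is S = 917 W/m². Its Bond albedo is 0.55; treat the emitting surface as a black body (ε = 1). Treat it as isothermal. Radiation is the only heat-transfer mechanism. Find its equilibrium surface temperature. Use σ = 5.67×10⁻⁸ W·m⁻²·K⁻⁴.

T ≈ 207 K

At equilibrium, absorbed power = emitted power.
Absorbing cross-section = πr² = 2.001×10¹² m²; emitting surface = 4πr² = 8.002×10¹² m² (ratio 4).
(1−a)S·A_cross = εσ·A_surf·T⁴  ⇒  T⁴ = (1−a)S/(4σ).
T⁴ = 0.450·917/(4·5.67×10⁻⁸) = 1.819×10⁹ K⁴.
T = (1.819×10⁹)^(1/4).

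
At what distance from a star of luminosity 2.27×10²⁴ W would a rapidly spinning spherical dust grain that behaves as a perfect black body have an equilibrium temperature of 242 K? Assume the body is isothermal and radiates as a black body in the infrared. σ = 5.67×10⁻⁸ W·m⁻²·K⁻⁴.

d ≈ 1.52×10¹⁰ m

For an isothermal black-emitting sphere, (1−a)S·πr² = σ·4πr²·T⁴ ⇒ S = 4σT⁴/(1−a).
S = 4·5.67×10⁻⁸·(242)⁴/1.00 = 777.9 W/m².
Flux falls as S = L/(4πd²), so d = √(L/(4πS)) = √(2.27×10²⁴/(4π·777.9)).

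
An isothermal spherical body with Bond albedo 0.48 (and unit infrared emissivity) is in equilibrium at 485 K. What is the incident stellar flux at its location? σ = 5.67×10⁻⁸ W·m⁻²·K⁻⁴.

S ≈ 24100 W/m²

(1−a)S·πr² = σ·4πr²·T⁴ ⇒ S = 4σT⁴/(1−a).
S = 4·5.67×10⁻⁸·5.533×10¹⁰/0.520.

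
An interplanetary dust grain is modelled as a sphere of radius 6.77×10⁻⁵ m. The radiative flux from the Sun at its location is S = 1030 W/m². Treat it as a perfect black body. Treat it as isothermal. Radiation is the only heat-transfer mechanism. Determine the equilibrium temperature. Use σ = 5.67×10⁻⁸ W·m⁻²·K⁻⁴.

T ≈ 260 K

At equilibrium, absorbed power = emitted power.
Absorbing cross-section = πr² = 1.440×10⁻⁸ m²; emitting surface = 4πr² = 5.760×10⁻⁸ m² (ratio 4).
S·A_cross = εσ·A_surf·T⁴  ⇒  T⁴ = S/(4σ).
T⁴ = 1.00·1030/(4·5.67×10⁻⁸) = 4.541×10⁹ K⁴.
T = (4.541×10⁹)^(1/4).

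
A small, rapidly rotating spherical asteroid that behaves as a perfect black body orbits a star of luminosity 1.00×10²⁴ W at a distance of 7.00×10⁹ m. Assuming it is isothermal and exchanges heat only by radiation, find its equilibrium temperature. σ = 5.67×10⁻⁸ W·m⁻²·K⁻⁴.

T ≈ 291 K

First find the stellar flux at distance d: S = L/(4πd²) = 1.00×10²⁴/(4π·(7.00×10⁹)²) = 1624 W/m².
For an isothermal sphere, absorbed (1−a)S·πr² = emitted σ·4πr²·T⁴, so T⁴ = (1−a)S/(4σ).
T⁴ = 1.00·1624/(4·5.67×10⁻⁸) = 7.161×10⁹ K⁴.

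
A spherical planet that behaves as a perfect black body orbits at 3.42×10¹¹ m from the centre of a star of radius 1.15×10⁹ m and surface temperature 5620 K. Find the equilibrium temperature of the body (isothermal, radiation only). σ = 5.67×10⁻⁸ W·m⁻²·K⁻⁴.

The star's surface emits σT_*⁴; at distance d the flux is S = σT_*⁴(R_*/d)².
S = 5.67×10⁻⁸·(5620)⁴·(1.15×10⁹/3.42×10¹¹)² = 639.5 W/m².
For an isothermal sphere T⁴ = (1−a)S/(4σ) = 2.820×10⁹ K⁴.

T ≈ 230 K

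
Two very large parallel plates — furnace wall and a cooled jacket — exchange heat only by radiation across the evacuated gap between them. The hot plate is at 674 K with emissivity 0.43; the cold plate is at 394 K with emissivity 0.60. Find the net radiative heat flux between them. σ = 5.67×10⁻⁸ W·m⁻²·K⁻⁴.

q ≈ 3450 W/m²

For two infinite grey parallel plates, q = σ(T₁⁴ − T₂⁴)/(1/ε₁ + 1/ε₂ − 1).
T₁⁴ − T₂⁴ = 2.064×10¹¹ − 2.410×10¹⁰ = 1.823×10¹¹ K⁴.
1/ε₁ + 1/ε₂ − 1 = 2.326 + 1.667 − 1 = 2.992.
q = 5.67×10⁻⁸ × 1.823×10¹¹ / 2.992.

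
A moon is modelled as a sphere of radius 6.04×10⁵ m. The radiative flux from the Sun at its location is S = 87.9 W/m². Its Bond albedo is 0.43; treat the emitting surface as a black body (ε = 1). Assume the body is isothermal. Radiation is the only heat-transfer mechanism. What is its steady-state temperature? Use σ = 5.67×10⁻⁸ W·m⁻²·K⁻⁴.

At equilibrium, absorbed power = emitted power.
Absorbing cross-section = πr² = 1.146×10¹² m²; emitting surface = 4πr² = 4.584×10¹² m² (ratio 4).
(1−a)S·A_cross = εσ·A_surf·T⁴  ⇒  T⁴ = (1−a)S/(4σ).
T⁴ = 0.570·87.9/(4·5.67×10⁻⁸) = 2.209×10⁸ K⁴.
T = (2.209×10⁸)^(1/4).

T ≈ 122 K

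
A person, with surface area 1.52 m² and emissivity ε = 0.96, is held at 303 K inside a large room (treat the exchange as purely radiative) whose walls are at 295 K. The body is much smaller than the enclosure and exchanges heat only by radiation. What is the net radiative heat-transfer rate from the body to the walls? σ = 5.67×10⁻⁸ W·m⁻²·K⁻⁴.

P_net ≈ 70.8 W

For a small grey body in a large enclosure: P_net = εσA(T_body⁴ − T_wall⁴).
A = 1.52 m²; T_body⁴ − T_wall⁴ = 8.429×10⁹ − 7.573×10⁹ = 8.555×10⁸ K⁴.
|P_net| = 0.96·5.67×10⁻⁸·1.520·8.555×10⁸.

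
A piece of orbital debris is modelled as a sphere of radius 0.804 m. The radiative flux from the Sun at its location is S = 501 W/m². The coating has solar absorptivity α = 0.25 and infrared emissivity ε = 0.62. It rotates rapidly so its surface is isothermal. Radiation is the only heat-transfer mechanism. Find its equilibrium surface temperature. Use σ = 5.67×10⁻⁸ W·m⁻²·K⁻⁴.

T ≈ 173 K

At equilibrium, absorbed power = emitted power.
Absorbing cross-section = πr² = 2.031 m²; emitting surface = 4πr² = 8.123 m² (ratio 4).
αS·A_cross = εσ·A_surf·T⁴  ⇒  T⁴ = αS/(ε·4σ).
T⁴ = 0.250·501/(0.62·4·5.67×10⁻⁸) = 8.907×10⁸ K⁴.
T = (8.907×10⁸)^(1/4).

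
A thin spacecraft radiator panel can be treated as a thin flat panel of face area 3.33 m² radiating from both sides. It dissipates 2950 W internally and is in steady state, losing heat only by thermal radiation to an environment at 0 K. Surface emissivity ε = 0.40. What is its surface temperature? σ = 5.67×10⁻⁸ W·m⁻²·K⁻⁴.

T ≈ 374 K

Steady state: internal power = radiated power, P = εσA T⁴.
Radiating area A = 2·3.33 = 6.660 m².
T⁴ = P/(εσA) = 2950/(0.40·5.67×10⁻⁸·6.660) = 1.953×10¹⁰ K⁴.
T = (1.953×10¹⁰)^(1/4).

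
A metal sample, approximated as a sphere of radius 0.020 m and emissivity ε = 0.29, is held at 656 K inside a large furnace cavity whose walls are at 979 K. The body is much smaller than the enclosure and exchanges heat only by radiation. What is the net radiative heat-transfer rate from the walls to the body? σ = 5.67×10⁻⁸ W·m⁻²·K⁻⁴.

P_net ≈ 60.6 W

For a small grey body in a large enclosure: P_net = εσA(T_body⁴ − T_wall⁴).
A = 4πr² = 0.005027 m²; T_body⁴ − T_wall⁴ = 1.852×10¹¹ − 9.186×10¹¹ = -7.334×10¹¹ K⁴.
|P_net| = 0.29·5.67×10⁻⁸·0.005027·7.334×10¹¹.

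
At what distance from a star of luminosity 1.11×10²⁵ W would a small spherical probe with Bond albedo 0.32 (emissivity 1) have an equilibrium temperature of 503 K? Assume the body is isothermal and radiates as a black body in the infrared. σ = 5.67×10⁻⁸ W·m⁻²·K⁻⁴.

For an isothermal black-emitting sphere, (1−a)S·πr² = σ·4πr²·T⁴ ⇒ S = 4σT⁴/(1−a).
S = 4·5.67×10⁻⁸·(503)⁴/0.680 = 21350 W/m².
Flux falls as S = L/(4πd²), so d = √(L/(4πS)) = √(1.11×10²⁵/(4π·21350)).

d ≈ 6.43×10⁹ m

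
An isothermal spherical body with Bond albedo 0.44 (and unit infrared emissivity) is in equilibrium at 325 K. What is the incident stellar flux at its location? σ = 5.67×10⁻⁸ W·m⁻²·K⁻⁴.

(1−a)S·πr² = σ·4πr²·T⁴ ⇒ S = 4σT⁴/(1−a).
S = 4·5.67×10⁻⁸·1.116×10¹⁰/0.560.

S ≈ 4520 W/m²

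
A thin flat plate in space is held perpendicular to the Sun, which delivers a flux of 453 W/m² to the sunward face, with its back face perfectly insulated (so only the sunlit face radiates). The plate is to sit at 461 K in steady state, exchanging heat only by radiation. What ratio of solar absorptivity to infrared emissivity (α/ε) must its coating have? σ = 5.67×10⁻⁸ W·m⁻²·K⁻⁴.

α/ε ≈ 5.65

Balance: αS·A = εσ·1A·T⁴ ⇒ α/ε = σT⁴/S.
α/ε = 5.67×10⁻⁸·(461)⁴/453 = 5.67×10⁻⁸·4.517×10¹⁰/453.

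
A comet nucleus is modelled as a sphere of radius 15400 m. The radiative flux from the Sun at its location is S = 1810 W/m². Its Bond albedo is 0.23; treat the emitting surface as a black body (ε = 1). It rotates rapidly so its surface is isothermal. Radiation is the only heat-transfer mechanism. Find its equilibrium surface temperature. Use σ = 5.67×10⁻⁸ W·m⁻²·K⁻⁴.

At equilibrium, absorbed power = emitted power.
Absorbing cross-section = πr² = 7.451×10⁸ m²; emitting surface = 4πr² = 2.980×10⁹ m² (ratio 4).
(1−a)S·A_cross = εσ·A_surf·T⁴  ⇒  T⁴ = (1−a)S/(4σ).
T⁴ = 0.770·1810/(4·5.67×10⁻⁸) = 6.145×10⁹ K⁴.
T = (6.145×10⁹)^(1/4).

T ≈ 280 K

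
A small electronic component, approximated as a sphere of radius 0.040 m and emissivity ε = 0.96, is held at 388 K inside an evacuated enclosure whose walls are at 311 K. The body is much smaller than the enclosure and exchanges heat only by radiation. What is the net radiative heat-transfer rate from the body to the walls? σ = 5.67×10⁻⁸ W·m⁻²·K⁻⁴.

P_net ≈ 14.6 W

For a small grey body in a large enclosure: P_net = εσA(T_body⁴ − T_wall⁴).
A = 4πr² = 0.02011 m²; T_body⁴ − T_wall⁴ = 2.266×10¹⁰ − 9.355×10⁹ = 1.331×10¹⁰ K⁴.
|P_net| = 0.96·5.67×10⁻⁸·0.02011·1.331×10¹⁰.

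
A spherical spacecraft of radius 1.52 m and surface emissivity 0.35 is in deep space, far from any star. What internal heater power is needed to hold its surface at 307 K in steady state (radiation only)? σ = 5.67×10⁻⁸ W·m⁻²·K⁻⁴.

P = εσ·4πr²·T⁴.
4πr² = 29.03 m²; T⁴ = 8.883×10⁹ K⁴.
P = 0.35·5.67×10⁻⁸·29.03·8.883×10⁹.

P ≈ 5120 W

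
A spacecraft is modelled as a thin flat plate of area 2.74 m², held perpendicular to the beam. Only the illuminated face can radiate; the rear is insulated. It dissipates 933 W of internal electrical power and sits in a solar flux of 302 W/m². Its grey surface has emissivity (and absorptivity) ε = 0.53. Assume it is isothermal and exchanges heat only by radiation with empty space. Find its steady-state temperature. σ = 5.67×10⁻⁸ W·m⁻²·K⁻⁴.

T ≈ 359 K

At steady state, absorbed solar power + internal power = radiated power.
Absorbed: α·S·A_cross = 0.53·302·2.740 = 438.6 W (cross-section A).
Total input = 438.6 + 933 = 1372 W.
Radiated: εσ·A_surf·T⁴ with A_surf = A = 2.740 m².
T⁴ = 1372/(0.53·5.67×10⁻⁸·2.740) = 1.666×10¹⁰ K⁴.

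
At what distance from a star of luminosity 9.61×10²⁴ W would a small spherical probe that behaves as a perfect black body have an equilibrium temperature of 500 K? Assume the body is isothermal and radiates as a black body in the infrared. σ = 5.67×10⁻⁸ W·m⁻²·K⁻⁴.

d ≈ 7.35×10⁹ m

For an isothermal black-emitting sphere, (1−a)S·πr² = σ·4πr²·T⁴ ⇒ S = 4σT⁴/(1−a).
S = 4·5.67×10⁻⁸·(500)⁴/1.00 = 14180 W/m².
Flux falls as S = L/(4πd²), so d = √(L/(4πS)) = √(9.61×10²⁴/(4π·14180)).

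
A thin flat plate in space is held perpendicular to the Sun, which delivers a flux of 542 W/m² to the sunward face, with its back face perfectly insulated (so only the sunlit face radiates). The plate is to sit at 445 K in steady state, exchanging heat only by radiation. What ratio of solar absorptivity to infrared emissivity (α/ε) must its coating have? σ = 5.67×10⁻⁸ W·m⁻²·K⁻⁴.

α/ε ≈ 4.10

Balance: αS·A = εσ·1A·T⁴ ⇒ α/ε = σT⁴/S.
α/ε = 5.67×10⁻⁸·(445)⁴/542 = 5.67×10⁻⁸·3.921×10¹⁰/542.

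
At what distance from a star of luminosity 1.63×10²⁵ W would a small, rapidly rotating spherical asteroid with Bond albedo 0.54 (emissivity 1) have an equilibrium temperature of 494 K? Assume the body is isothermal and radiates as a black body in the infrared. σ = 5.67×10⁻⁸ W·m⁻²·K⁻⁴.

d ≈ 6.65×10⁹ m

For an isothermal black-emitting sphere, (1−a)S·πr² = σ·4πr²·T⁴ ⇒ S = 4σT⁴/(1−a).
S = 4·5.67×10⁻⁸·(494)⁴/0.460 = 29360 W/m².
Flux falls as S = L/(4πd²), so d = √(L/(4πS)) = √(1.63×10²⁵/(4π·29360)).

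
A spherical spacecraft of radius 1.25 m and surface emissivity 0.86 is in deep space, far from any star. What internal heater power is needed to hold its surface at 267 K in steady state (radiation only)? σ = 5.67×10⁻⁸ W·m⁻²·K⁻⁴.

P ≈ 4870 W

P = εσ·4πr²·T⁴.
4πr² = 19.63 m²; T⁴ = 5.082×10⁹ K⁴.
P = 0.86·5.67×10⁻⁸·19.63·5.082×10⁹.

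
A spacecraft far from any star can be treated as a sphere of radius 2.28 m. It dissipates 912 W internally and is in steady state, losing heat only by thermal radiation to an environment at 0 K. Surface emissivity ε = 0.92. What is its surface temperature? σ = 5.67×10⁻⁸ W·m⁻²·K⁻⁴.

T ≈ 128 K

Steady state: internal power = radiated power, P = εσA T⁴.
Radiating area A = 4πr² = 65.33 m².
T⁴ = P/(εσA) = 912/(0.92·5.67×10⁻⁸·65.33) = 2.676×10⁸ K⁴.
T = (2.676×10⁸)^(1/4).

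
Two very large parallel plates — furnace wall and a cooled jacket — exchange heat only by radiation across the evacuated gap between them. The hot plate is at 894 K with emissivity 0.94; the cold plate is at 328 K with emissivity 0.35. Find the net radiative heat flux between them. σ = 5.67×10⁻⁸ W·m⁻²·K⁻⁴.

For two infinite grey parallel plates, q = σ(T₁⁴ − T₂⁴)/(1/ε₁ + 1/ε₂ − 1).
T₁⁴ − T₂⁴ = 6.388×10¹¹ − 1.157×10¹⁰ = 6.272×10¹¹ K⁴.
1/ε₁ + 1/ε₂ − 1 = 1.064 + 2.857 − 1 = 2.921.
q = 5.67×10⁻⁸ × 6.272×10¹¹ / 2.921.

q ≈ 12200 W/m²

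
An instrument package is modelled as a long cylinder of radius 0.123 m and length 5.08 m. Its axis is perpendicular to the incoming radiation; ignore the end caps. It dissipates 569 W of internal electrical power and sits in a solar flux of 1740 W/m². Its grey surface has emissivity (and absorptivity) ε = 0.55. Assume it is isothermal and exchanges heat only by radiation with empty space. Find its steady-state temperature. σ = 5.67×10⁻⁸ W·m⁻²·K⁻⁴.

At steady state, absorbed solar power + internal power = radiated power.
Absorbed: α·S·A_cross = 0.55·1740·1.250 = 1196 W (cross-section 2rL).
Total input = 1196 + 569 = 1765 W.
Radiated: εσ·A_surf·T⁴ with A_surf = 2πrL = 3.926 m².
T⁴ = 1765/(0.55·5.67×10⁻⁸·3.926) = 1.442×10¹⁰ K⁴.

T ≈ 347 K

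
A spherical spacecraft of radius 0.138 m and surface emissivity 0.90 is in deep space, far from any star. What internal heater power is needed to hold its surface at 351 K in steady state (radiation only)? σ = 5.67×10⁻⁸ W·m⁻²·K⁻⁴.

P ≈ 185 W

P = εσ·4πr²·T⁴.
4πr² = 0.2393 m²; T⁴ = 1.518×10¹⁰ K⁴.
P = 0.90·5.67×10⁻⁸·0.2393·1.518×10¹⁰.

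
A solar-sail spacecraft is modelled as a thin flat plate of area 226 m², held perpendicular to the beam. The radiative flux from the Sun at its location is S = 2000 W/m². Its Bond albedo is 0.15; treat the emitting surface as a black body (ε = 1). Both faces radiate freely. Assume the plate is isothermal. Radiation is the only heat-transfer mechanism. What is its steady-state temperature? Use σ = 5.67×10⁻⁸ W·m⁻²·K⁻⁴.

At equilibrium, absorbed power = emitted power.
Absorbing cross-section = A = 226.0 m²; emitting surface = 2A = 452.0 m² (ratio 2).
(1−a)S·A_cross = εσ·A_surf·T⁴  ⇒  T⁴ = (1−a)S/(2σ).
T⁴ = 0.850·2000/(2·5.67×10⁻⁸) = 1.499×10¹⁰ K⁴.
T = (1.499×10¹⁰)^(1/4).

T ≈ 350 K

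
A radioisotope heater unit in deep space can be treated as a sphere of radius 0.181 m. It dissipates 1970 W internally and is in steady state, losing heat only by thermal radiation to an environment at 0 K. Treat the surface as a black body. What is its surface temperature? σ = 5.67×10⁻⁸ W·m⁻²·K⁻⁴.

Steady state: internal power = radiated power, P = εσA T⁴.
Radiating area A = 4πr² = 0.4117 m².
T⁴ = P/(εσA) = 1970/(1.0·5.67×10⁻⁸·0.4117) = 8.439×10¹⁰ K⁴.
T = (8.439×10¹⁰)^(1/4).

T ≈ 539 K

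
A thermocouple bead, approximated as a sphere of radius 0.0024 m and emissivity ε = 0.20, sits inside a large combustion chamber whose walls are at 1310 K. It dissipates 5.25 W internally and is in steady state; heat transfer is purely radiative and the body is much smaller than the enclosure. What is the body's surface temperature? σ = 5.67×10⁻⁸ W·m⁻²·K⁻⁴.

T ≈ 1750 K

For a small grey body in a large enclosure, net radiated power = εσA(T⁴ − T_w⁴).
Steady state: P = εσA(T⁴ − T_w⁴) with A = 4πr² = 7.238×10⁻⁵ m².
T⁴ = P/(εσA) + T_w⁴ = 5.25/(0.20·5.67×10⁻⁸·7.238×10⁻⁵) + (1310)⁴
    = 6.396×10¹² + 2.945×10¹² = 9.341×10¹² K⁴.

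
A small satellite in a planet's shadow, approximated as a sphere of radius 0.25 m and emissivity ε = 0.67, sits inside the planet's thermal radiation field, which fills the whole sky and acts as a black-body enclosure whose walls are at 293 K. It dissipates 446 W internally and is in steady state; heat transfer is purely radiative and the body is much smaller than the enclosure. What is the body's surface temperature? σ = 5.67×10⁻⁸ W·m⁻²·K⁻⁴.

For a small grey body in a large enclosure, net radiated power = εσA(T⁴ − T_w⁴).
Steady state: P = εσA(T⁴ − T_w⁴) with A = 4πr² = 0.7854 m².
T⁴ = P/(εσA) + T_w⁴ = 446/(0.67·5.67×10⁻⁸·0.7854) + (293)⁴
    = 1.495×10¹⁰ + 7.370×10⁹ = 2.232×10¹⁰ K⁴.

T ≈ 387 K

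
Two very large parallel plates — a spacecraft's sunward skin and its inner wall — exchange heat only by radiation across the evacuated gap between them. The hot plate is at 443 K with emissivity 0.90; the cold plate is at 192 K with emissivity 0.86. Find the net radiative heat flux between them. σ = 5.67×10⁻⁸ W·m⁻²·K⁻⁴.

For two infinite grey parallel plates, q = σ(T₁⁴ − T₂⁴)/(1/ε₁ + 1/ε₂ − 1).
T₁⁴ − T₂⁴ = 3.851×10¹⁰ − 1.359×10⁹ = 3.715×10¹⁰ K⁴.
1/ε₁ + 1/ε₂ − 1 = 1.111 + 1.163 − 1 = 1.274.
q = 5.67×10⁻⁸ × 3.715×10¹⁰ / 1.274.

q ≈ 1650 W/m²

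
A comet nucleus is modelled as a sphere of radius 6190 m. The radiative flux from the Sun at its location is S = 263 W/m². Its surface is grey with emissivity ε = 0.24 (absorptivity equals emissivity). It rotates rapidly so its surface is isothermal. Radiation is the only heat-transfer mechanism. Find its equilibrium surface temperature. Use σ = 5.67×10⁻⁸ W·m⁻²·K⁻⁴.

At equilibrium, absorbed power = emitted power.
Absorbing cross-section = πr² = 1.204×10⁸ m²; emitting surface = 4πr² = 4.815×10⁸ m² (ratio 4).
εS·A_cross = εσ·A_surf·T⁴  ⇒  T⁴ = S/(4σ)   (ε cancels).
T⁴ = 263/(4·5.67×10⁻⁸) = 1.160×10⁹ K⁴.
T = (1.160×10⁹)^(1/4).

T ≈ 185 K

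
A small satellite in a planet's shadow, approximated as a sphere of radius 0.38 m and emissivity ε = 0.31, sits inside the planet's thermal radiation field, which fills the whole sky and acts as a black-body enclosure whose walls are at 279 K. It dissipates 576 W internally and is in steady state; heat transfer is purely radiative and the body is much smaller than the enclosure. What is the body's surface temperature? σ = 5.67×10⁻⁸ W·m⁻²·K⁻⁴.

For a small grey body in a large enclosure, net radiated power = εσA(T⁴ − T_w⁴).
Steady state: P = εσA(T⁴ − T_w⁴) with A = 4πr² = 1.815 m².
T⁴ = P/(εσA) + T_w⁴ = 576/(0.31·5.67×10⁻⁸·1.815) + (279)⁴
    = 1.806×10¹⁰ + 6.059×10⁹ = 2.412×10¹⁰ K⁴.

T ≈ 394 K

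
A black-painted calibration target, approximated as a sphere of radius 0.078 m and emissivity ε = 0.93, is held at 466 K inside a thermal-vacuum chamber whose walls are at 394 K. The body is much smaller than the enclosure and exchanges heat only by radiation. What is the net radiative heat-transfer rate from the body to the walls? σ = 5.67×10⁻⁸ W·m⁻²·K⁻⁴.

For a small grey body in a large enclosure: P_net = εσA(T_body⁴ − T_wall⁴).
A = 4πr² = 0.07645 m²; T_body⁴ − T_wall⁴ = 4.716×10¹⁰ − 2.410×10¹⁰ = 2.306×10¹⁰ K⁴.
|P_net| = 0.93·5.67×10⁻⁸·0.07645·2.306×10¹⁰.

P_net ≈ 93.0 W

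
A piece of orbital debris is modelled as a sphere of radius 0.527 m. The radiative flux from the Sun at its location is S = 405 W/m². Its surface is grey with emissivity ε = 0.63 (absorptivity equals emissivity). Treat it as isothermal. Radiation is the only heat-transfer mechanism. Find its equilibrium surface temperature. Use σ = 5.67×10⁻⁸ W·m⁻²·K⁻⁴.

At equilibrium, absorbed power = emitted power.
Absorbing cross-section = πr² = 0.8725 m²; emitting surface = 4πr² = 3.490 m² (ratio 4).
εS·A_cross = εσ·A_surf·T⁴  ⇒  T⁴ = S/(4σ)   (ε cancels).
T⁴ = 405/(4·5.67×10⁻⁸) = 1.786×10⁹ K⁴.
T = (1.786×10⁹)^(1/4).

T ≈ 206 K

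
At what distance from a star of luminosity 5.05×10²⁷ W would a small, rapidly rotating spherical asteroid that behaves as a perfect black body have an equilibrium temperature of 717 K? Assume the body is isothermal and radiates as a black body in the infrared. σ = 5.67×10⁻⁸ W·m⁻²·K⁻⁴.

For an isothermal black-emitting sphere, (1−a)S·πr² = σ·4πr²·T⁴ ⇒ S = 4σT⁴/(1−a).
S = 4·5.67×10⁻⁸·(717)⁴/1.00 = 59940 W/m².
Flux falls as S = L/(4πd²), so d = √(L/(4πS)) = √(5.05×10²⁷/(4π·59940)).

d ≈ 8.19×10¹⁰ m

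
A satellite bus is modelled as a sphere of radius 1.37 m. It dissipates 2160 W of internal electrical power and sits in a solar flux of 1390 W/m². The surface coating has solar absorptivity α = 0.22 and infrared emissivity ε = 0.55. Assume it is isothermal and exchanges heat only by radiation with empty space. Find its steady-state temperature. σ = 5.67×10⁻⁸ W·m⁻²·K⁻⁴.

At steady state, absorbed solar power + internal power = radiated power.
Absorbed: α·S·A_cross = 0.22·1390·5.896 = 1803 W (cross-section πr²).
Total input = 1803 + 2160 = 3963 W.
Radiated: εσ·A_surf·T⁴ with A_surf = 4πr² = 23.59 m².
T⁴ = 3963/(0.55·5.67×10⁻⁸·23.59) = 5.388×10⁹ K⁴.

T ≈ 271 K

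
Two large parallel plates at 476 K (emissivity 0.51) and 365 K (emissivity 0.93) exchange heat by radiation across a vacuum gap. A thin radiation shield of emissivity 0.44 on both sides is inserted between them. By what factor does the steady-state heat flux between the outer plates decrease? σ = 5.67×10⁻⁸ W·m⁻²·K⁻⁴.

factor ≈ 2.74

Without shield: q₀ = σΔ(T⁴)/(1/ε₁+1/ε₂−1) with denominator 2.036.
With shield the two gaps are in series; the resistances add: (1/ε₁+1/ε_s−1)+(1/ε_s+1/ε₂−1) = 3.234+2.348 = 5.582.
Heat-flux ratio q₀/q = 5.582/2.036.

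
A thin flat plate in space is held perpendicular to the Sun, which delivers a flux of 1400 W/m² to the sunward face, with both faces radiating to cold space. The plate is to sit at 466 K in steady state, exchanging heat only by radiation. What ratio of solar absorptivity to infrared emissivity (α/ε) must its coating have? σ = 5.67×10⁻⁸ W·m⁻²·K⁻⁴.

α/ε ≈ 3.82

Balance: αS·A = εσ·2A·T⁴ ⇒ α/ε = 2σT⁴/S.
α/ε = 2·5.67×10⁻⁸·(466)⁴/1400 = 2·5.67×10⁻⁸·4.716×10¹⁰/1400.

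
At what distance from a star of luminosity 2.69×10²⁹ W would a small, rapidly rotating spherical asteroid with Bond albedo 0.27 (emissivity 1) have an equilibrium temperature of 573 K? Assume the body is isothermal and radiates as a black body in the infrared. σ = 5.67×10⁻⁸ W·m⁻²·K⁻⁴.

d ≈ 7.99×10¹¹ m

For an isothermal black-emitting sphere, (1−a)S·πr² = σ·4πr²·T⁴ ⇒ S = 4σT⁴/(1−a).
S = 4·5.67×10⁻⁸·(573)⁴/0.730 = 33490 W/m².
Flux falls as S = L/(4πd²), so d = √(L/(4πS)) = √(2.69×10²⁹/(4π·33490)).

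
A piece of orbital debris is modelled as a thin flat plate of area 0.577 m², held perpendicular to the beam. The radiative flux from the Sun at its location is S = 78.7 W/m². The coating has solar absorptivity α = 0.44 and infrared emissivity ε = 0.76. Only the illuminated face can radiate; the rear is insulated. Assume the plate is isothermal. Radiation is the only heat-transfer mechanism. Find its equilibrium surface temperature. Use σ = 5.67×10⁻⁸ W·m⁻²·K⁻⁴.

At equilibrium, absorbed power = emitted power.
Absorbing cross-section = A = 0.5770 m²; emitting surface = A = 0.5770 m² (ratio 1).
αS·A_cross = εσ·A_surf·T⁴  ⇒  T⁴ = αS/(ε·1σ).
T⁴ = 0.440·78.7/(0.76·1·5.67×10⁻⁸) = 8.036×10⁸ K⁴.
T = (8.036×10⁸)^(1/4).

T ≈ 168 K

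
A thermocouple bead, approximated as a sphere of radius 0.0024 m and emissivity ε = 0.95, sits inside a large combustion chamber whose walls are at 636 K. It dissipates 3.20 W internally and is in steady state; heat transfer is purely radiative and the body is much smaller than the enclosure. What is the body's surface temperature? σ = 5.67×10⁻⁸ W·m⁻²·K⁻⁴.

For a small grey body in a large enclosure, net radiated power = εσA(T⁴ − T_w⁴).
Steady state: P = εσA(T⁴ − T_w⁴) with A = 4πr² = 7.238×10⁻⁵ m².
T⁴ = P/(εσA) + T_w⁴ = 3.20/(0.95·5.67×10⁻⁸·7.238×10⁻⁵) + (636)⁴
    = 8.208×10¹¹ + 1.636×10¹¹ = 9.844×10¹¹ K⁴.

T ≈ 996 K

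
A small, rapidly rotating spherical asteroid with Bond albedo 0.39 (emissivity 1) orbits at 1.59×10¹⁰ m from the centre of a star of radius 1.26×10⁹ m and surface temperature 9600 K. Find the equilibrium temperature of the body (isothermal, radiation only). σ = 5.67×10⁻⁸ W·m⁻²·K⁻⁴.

The star's surface emits σT_*⁴; at distance d the flux is S = σT_*⁴(R_*/d)².
S = 5.67×10⁻⁸·(9600)⁴·(1.26×10⁹/1.59×10¹⁰)² = 3.024×10⁶ W/m².
For an isothermal sphere T⁴ = (1−a)S/(4σ) = 8.134×10¹² K⁴.

T ≈ 1690 K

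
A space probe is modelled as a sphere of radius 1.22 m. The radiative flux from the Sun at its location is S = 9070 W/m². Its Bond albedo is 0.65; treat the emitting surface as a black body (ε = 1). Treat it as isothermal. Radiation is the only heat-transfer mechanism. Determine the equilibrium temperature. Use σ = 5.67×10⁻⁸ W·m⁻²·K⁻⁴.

T ≈ 344 K

At equilibrium, absorbed power = emitted power.
Absorbing cross-section = πr² = 4.676 m²; emitting surface = 4πr² = 18.70 m² (ratio 4).
(1−a)S·A_cross = εσ·A_surf·T⁴  ⇒  T⁴ = (1−a)S/(4σ).
T⁴ = 0.350·9070/(4·5.67×10⁻⁸) = 1.400×10¹⁰ K⁴.
T = (1.400×10¹⁰)^(1/4).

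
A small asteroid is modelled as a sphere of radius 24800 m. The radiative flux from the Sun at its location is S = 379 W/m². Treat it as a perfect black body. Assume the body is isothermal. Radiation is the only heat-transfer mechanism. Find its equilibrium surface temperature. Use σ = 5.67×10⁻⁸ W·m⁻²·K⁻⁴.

T ≈ 202 K

At equilibrium, absorbed power = emitted power.
Absorbing cross-section = πr² = 1.932×10⁹ m²; emitting surface = 4πr² = 7.729×10⁹ m² (ratio 4).
S·A_cross = εσ·A_surf·T⁴  ⇒  T⁴ = S/(4σ).
T⁴ = 1.00·379/(4·5.67×10⁻⁸) = 1.671×10⁹ K⁴.
T = (1.671×10⁹)^(1/4).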